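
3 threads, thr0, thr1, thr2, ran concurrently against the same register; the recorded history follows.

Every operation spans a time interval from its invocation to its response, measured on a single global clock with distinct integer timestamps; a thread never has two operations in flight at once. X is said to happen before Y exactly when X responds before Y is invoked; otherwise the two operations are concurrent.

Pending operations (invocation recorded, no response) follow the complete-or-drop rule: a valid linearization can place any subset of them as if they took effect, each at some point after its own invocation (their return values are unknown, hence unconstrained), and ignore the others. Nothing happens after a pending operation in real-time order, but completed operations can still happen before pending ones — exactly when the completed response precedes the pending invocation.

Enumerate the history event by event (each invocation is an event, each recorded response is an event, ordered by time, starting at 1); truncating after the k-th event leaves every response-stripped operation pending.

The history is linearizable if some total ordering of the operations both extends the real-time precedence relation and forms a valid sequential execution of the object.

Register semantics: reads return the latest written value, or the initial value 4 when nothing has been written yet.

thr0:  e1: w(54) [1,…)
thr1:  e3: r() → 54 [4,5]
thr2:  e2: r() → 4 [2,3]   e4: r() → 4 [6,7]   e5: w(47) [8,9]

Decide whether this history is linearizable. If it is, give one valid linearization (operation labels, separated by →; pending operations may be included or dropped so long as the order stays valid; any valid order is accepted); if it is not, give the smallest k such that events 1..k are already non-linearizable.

not linearizable — minimal violating prefix: 7 events

prefix check: 1..6 passes, 1..7 fails once e4's time-7 response joins
exactly one order of the 3 completed ops respects real time; the register replay fails
completion choices over the 1 pending operation (e1) were checked; none helps
one such order, e2, e3, e4 (pending dropped), breaks at step 2 where e3 r() → 54 is illegal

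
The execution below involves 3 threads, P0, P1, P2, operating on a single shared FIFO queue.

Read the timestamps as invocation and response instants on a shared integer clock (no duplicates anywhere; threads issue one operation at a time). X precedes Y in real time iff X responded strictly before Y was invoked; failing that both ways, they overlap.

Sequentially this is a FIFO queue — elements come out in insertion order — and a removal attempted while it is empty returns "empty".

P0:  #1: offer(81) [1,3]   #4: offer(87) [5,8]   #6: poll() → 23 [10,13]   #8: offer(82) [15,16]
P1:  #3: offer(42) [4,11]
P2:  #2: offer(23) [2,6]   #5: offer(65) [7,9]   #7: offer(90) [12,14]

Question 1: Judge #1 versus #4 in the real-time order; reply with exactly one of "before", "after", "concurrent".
Answer: before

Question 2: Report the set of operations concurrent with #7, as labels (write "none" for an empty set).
Answer: #6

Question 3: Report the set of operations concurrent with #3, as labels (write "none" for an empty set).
Answer: #2, #4, #5, #6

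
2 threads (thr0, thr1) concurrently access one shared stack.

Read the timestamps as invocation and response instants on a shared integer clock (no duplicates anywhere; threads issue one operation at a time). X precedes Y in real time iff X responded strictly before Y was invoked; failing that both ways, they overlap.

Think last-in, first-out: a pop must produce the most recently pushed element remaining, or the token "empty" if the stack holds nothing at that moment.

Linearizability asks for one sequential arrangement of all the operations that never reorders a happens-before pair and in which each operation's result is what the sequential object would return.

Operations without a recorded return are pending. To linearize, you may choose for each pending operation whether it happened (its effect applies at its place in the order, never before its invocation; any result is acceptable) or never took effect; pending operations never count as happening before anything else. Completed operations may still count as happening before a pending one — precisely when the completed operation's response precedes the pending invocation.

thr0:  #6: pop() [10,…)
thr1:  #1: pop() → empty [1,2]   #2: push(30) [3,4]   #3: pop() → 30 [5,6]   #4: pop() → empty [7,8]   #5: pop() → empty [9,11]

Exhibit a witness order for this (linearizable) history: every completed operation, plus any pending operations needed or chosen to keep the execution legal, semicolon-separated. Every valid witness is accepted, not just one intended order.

#1; #2; #3; #4; #5

after step 1 (#1 pop() → empty): stack <>
after step 2 (#2 push(30)): stack <30>
after step 3 (#3 pop() → 30): stack <>
after step 4 (#4 pop() → empty): stack <>
after step 5 (#5 pop() → empty): stack <>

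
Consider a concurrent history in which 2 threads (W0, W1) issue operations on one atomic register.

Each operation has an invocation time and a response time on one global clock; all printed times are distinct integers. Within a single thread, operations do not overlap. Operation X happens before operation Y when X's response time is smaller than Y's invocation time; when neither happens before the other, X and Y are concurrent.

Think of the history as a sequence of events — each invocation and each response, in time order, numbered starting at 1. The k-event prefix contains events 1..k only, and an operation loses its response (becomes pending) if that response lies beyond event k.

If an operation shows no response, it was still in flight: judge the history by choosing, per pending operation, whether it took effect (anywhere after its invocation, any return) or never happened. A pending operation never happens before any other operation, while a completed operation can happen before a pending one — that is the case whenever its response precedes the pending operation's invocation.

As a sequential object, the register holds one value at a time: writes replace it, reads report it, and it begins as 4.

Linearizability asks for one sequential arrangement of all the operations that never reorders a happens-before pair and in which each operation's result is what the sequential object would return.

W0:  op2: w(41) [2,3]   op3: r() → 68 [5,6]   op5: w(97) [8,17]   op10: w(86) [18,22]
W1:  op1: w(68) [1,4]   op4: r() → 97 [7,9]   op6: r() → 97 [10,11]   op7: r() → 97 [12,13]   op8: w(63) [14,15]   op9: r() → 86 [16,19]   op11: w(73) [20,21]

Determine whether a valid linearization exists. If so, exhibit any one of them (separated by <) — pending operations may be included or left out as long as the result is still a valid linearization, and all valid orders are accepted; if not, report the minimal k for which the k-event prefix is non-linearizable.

linearizable — witness: op2 < op1 < op3 < op5 < op4 < op6 < op7 < op8 < op10 < op9 < op11

step 1: op2 w(41) — value 41
step 2: op1 w(68) — value 68
step 3: op3 r() → 68 — value 68
step 4: op5 w(97) — value 97
step 5: op4 r() → 97 — value 97
step 6: op6 r() → 97 — value 97
step 7: op7 r() → 97 — value 97
step 8: op8 w(63) — value 63
step 9: op10 w(86) — value 86
step 10: op9 r() → 86 — value 86
step 11: op11 w(73) — value 73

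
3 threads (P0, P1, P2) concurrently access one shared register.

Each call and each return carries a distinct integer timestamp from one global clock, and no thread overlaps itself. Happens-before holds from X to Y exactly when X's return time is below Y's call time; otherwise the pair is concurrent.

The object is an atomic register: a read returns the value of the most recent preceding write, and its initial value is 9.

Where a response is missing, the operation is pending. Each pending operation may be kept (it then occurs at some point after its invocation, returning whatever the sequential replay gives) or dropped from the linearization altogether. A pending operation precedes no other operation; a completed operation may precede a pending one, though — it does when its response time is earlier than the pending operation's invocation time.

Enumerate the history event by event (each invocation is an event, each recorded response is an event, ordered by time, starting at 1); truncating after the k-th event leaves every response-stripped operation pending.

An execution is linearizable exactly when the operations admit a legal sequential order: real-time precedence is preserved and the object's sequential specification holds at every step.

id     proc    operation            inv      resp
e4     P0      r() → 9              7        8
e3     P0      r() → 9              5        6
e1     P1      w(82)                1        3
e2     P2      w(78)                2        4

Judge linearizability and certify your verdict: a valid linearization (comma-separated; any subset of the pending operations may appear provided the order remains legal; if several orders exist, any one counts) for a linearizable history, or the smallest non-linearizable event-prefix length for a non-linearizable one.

not linearizable — minimal violating prefix: 6 events

through event 5 a valid linearization exists; event 6 (e3 responding at time 6) ends that
all 2 real-time-respecting orders fail — 3 completed register operations, no legal replay
one such order, e1, e2, e3, breaks at step 3 where e3 r() → 9 is illegal
one such order, e2, e1, e3, breaks at step 3 where e3 r() → 9 is illegal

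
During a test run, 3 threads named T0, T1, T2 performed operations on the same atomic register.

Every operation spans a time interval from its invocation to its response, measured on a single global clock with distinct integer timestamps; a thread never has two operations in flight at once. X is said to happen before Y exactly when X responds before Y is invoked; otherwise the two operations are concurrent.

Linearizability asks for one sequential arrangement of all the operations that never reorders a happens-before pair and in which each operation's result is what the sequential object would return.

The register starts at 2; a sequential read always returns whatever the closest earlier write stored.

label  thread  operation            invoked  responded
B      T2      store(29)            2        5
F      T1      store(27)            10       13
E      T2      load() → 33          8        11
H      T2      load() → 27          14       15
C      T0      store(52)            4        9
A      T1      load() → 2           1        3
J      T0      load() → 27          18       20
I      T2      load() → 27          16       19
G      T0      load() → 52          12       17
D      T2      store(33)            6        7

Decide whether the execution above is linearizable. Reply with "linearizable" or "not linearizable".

linearizable

one valid linearization: A, B, D, E, C, G, F, H, I, J
after step 1 (A load() → 2): value 2
after step 2 (B store(29)): value 29
after step 3 (D store(33)): value 33
after step 4 (E load() → 33): value 33
after step 5 (C store(52)): value 52
after step 6 (G load() → 52): value 52
after step 7 (F store(27)): value 27
after step 8 (H load() → 27): value 27
after step 9 (I load() → 27): value 27
after step 10 (J load() → 27): value 27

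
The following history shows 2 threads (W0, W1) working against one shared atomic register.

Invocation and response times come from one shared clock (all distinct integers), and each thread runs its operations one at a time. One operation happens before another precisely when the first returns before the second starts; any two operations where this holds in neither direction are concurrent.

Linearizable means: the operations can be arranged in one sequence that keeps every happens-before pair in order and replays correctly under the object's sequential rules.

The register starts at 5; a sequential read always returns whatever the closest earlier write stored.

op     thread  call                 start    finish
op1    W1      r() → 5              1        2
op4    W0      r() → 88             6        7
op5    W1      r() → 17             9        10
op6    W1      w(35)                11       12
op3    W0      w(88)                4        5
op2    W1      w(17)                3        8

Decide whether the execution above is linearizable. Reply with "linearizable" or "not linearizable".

a witness: op1, op3, op4, op2, op5, op6
step 1: op1 r() → 5 — value 5
step 2: op3 w(88) — value 88
step 3: op4 r() → 88 — value 88
step 4: op2 w(17) — value 17
step 5: op5 r() → 17 — value 17
step 6: op6 w(35) — value 35

linearizable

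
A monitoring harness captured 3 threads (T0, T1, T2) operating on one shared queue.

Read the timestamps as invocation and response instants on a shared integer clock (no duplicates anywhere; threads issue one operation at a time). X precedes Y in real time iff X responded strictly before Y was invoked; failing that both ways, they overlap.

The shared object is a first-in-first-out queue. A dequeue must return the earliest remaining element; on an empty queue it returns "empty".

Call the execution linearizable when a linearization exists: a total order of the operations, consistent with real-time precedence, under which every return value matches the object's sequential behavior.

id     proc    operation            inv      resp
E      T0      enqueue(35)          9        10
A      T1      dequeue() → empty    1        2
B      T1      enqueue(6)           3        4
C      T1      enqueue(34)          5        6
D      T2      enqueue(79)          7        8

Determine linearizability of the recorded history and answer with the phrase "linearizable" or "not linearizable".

linearizable

one valid linearization: A, B, C, D, E
1. A dequeue() → empty, leaving queue <>
2. B enqueue(6), leaving queue <6>
3. C enqueue(34), leaving queue <6,34>
4. D enqueue(79), leaving queue <6,34,79>
5. E enqueue(35), leaving queue <6,34,79,35>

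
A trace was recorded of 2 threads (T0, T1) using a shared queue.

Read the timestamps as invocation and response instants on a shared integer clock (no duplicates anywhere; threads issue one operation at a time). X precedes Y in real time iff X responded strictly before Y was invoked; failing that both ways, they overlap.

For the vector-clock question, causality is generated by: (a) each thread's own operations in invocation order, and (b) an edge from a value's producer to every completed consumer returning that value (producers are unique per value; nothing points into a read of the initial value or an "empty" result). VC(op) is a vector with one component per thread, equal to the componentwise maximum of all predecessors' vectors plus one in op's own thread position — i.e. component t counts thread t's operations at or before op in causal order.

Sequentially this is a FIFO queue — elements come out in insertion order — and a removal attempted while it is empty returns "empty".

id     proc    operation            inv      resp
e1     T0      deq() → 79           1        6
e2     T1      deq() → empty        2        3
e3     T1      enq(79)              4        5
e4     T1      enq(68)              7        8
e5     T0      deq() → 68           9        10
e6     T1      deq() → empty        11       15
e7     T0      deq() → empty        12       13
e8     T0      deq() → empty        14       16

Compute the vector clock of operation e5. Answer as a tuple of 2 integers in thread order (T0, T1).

e2, invoked 2, has no incoming edges; only T1's bump applies → (0, 1)
from VC(e2)=(0, 1), e3 (invoked 4) maxes components and bumps T1 → (0, 2)
from VC(e3)=(0, 2), e4 (invoked 7) maxes components and bumps T1 → (0, 3)
from VC(e3)=(0, 2), e1 (invoked 1) maxes components and bumps T0 → (1, 2)
from VC(e4)=(0, 3), e6 (invoked 11) maxes components and bumps T1 → (0, 4)
from VC(e1)=(1, 2), VC(e4)=(0, 3), e5 (invoked 9) maxes components and bumps T0 → (2, 3)
from VC(e5)=(2, 3), e7 (invoked 12) maxes components and bumps T0 → (3, 3)
from VC(e7)=(3, 3), e8 (invoked 14) maxes components and bumps T0 → (4, 3)
target: VC(e5) = (2, 3)

(2, 3)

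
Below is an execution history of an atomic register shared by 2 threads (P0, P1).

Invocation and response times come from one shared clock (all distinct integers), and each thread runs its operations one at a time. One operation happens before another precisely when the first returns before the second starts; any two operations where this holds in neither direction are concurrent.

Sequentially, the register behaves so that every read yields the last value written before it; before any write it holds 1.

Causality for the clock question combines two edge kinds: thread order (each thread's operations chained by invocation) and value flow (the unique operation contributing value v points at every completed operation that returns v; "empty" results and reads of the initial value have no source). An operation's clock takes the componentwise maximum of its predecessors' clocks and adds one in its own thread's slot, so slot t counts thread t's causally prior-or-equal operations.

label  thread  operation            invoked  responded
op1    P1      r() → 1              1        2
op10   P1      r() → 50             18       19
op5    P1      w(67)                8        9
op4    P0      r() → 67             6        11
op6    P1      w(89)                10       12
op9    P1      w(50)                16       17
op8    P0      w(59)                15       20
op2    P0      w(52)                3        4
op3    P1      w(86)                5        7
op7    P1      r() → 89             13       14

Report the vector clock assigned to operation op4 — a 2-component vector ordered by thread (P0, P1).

no predecessors for op1 (invoked 1): P1 increments from zero → (0, 1)
no predecessors for op2 (invoked 3): P0 increments from zero → (1, 0)
invoked at 5, op3 merges VC(op1)=(0, 1) and bumps P1's slot → (0, 2)
invoked at 8, op5 merges VC(op3)=(0, 2) and bumps P1's slot → (0, 3)
invoked at 10, op6 merges VC(op5)=(0, 3) and bumps P1's slot → (0, 4)
invoked at 13, op7 merges VC(op6)=(0, 4) and bumps P1's slot → (0, 5)
invoked at 6, op4 merges VC(op2)=(1, 0), VC(op5)=(0, 3) and bumps P0's slot → (2, 3)
invoked at 16, op9 merges VC(op7)=(0, 5) and bumps P1's slot → (0, 6)
invoked at 15, op8 merges VC(op4)=(2, 3) and bumps P0's slot → (3, 3)
invoked at 18, op10 merges VC(op9)=(0, 6) and bumps P1's slot → (0, 7)
target: VC(op4) = (2, 3)

(2, 3)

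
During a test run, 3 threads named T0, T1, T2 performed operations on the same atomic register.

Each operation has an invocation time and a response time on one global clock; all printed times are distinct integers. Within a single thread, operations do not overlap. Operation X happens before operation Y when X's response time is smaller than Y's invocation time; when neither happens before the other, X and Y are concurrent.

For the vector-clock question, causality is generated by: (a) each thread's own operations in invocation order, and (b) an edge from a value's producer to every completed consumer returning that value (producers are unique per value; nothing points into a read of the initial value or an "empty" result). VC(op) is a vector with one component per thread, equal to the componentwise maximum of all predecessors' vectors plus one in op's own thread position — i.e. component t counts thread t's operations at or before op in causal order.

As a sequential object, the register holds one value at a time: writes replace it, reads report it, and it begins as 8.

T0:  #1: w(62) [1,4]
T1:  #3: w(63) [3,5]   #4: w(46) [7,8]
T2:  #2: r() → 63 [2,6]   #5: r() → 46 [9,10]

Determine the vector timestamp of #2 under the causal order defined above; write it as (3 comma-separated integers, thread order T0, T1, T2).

#3 (invocation 3): nothing precedes it; T1's component alone gives (0, 1, 0)
#1 (invocation 1): nothing precedes it; T0's component alone gives (1, 0, 0)
VC(#2, invoked at 2): max of VC(#3)=(0, 1, 0), then +1 on thread T2 → (0, 1, 1)
VC(#4, invoked at 7): max of VC(#3)=(0, 1, 0), then +1 on thread T1 → (0, 2, 0)
VC(#5, invoked at 9): max of VC(#2)=(0, 1, 1), VC(#4)=(0, 2, 0), then +1 on thread T2 → (0, 2, 2)
target: VC(#2) = (0, 1, 1)

(0, 1, 1)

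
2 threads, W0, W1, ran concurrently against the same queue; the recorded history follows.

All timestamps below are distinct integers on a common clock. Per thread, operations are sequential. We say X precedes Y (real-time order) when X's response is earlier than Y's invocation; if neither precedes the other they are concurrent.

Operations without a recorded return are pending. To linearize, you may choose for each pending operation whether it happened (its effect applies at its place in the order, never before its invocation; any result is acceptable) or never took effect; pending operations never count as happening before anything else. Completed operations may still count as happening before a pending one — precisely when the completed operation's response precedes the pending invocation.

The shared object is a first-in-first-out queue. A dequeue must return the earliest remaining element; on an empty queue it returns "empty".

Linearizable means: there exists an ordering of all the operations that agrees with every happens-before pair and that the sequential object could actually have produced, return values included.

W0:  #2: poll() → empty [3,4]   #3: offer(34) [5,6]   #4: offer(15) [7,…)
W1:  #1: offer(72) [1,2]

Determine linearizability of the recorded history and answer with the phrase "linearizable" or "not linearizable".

not linearizable

events 1..3 are fine; event 4 — the response of #2 at time 4 — makes the prefix non-linearizable
exhaustive check: the 2 completed queue ops admit one real-time order; illegal
sample order #1, #2 stalls at step 2 — #2 poll() → empty has no legal effect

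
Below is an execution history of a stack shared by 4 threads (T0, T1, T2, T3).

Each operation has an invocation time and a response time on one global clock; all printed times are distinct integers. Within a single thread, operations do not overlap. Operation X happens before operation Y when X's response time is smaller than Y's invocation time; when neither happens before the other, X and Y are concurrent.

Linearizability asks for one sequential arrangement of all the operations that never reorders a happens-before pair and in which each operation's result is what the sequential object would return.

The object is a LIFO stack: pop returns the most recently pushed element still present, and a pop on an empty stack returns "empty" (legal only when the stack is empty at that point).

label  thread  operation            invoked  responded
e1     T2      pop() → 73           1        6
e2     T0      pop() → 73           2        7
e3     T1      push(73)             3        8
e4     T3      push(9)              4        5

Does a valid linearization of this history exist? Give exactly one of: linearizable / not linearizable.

not linearizable

events 1..6 are fine; event 7 — the response of e2 at time 7 — makes the prefix non-linearizable
3 completed operations, 6 real-time-consistent orders — every stack replay fails
include/drop combinations of the 1 pending operation (e3) were all tried; none helps
take e1, e2, e4 (pending dropped): step 1 already fails, because e1 pop() → 73 cannot occur there
take e1, e4, e2 (pending dropped): step 1 already fails, because e1 pop() → 73 cannot occur there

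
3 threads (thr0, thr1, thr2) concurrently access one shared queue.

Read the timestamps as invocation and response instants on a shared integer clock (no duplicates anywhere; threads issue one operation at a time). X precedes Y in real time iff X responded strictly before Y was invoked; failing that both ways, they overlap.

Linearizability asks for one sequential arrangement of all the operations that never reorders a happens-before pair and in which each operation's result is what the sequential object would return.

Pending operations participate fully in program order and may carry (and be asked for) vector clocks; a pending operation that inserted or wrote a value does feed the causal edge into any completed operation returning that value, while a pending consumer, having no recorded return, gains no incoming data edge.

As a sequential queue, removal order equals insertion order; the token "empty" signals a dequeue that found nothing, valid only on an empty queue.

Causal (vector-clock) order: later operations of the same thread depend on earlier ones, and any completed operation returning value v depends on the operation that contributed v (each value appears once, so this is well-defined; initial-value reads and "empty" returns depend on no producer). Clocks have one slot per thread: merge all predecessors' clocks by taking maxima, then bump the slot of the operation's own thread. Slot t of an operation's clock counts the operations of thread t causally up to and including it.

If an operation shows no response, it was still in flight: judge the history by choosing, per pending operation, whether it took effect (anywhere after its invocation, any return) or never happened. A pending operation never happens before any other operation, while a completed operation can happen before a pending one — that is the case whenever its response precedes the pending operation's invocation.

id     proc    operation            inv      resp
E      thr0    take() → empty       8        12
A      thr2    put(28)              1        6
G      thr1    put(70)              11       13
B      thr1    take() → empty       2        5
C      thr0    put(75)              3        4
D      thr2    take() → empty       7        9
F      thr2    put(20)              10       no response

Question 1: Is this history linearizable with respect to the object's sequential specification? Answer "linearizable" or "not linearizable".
not linearizable

prefix check: 1..8 passes, 1..9 fails once D's time-9 response joins
4 completed operations, 6 real-time-consistent orders — every queue replay fails
including or dropping the 1 pending operation (E) in any combination fails
one such order, A, B, C, D (pending dropped), breaks at step 2 where B take() → empty is illegal
one such order, A, C, B, D (pending dropped), breaks at step 3 where B take() → empty is illegal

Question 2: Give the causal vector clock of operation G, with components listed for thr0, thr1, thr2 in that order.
(0, 2, 0)

invoked at 1, A has no predecessors; its own thr2 bump gives (0, 0, 1)
invoked at 2, B has no predecessors; its own thr1 bump gives (0, 1, 0)
invoked at 3, C has no predecessors; its own thr0 bump gives (1, 0, 0)
merge at D (invoked 7): VC(A)=(0, 0, 1), own-thread bump on thr2 → (0, 0, 2)
merge at G (invoked 11): VC(B)=(0, 1, 0), own-thread bump on thr1 → (0, 2, 0)
merge at E (invoked 8): VC(C)=(1, 0, 0), own-thread bump on thr0 → (2, 0, 0)
merge at F (invoked 10): VC(D)=(0, 0, 2), own-thread bump on thr2 → (0, 0, 3)
target: VC(G) = (0, 2, 0)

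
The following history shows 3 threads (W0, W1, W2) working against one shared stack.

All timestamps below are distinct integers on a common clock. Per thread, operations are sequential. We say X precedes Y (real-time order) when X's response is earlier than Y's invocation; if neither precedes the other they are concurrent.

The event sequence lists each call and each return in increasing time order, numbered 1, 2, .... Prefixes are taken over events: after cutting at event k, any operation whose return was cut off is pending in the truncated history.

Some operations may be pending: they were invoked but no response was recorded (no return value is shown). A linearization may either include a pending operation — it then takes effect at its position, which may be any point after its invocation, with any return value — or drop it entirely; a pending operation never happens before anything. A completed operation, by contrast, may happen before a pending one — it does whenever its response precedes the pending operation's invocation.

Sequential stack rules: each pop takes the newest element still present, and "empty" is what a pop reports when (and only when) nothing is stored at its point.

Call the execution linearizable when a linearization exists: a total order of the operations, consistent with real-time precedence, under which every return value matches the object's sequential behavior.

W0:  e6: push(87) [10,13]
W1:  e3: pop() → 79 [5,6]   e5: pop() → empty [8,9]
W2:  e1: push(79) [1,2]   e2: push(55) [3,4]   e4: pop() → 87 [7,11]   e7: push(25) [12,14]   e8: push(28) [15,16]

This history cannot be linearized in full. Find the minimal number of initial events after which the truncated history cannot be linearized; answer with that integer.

one valid order for events 1..5 is e1, e2:
after step 1 (e1 push(79)): stack <79>
after step 2 (e2 push(55)): stack <79,55>
once event 6 joins (e3's response, time 6), exhaustive search finds no witness
e.g. e1, e2, e3: illegal at step 3, since e3 pop() → 79 cannot apply there

6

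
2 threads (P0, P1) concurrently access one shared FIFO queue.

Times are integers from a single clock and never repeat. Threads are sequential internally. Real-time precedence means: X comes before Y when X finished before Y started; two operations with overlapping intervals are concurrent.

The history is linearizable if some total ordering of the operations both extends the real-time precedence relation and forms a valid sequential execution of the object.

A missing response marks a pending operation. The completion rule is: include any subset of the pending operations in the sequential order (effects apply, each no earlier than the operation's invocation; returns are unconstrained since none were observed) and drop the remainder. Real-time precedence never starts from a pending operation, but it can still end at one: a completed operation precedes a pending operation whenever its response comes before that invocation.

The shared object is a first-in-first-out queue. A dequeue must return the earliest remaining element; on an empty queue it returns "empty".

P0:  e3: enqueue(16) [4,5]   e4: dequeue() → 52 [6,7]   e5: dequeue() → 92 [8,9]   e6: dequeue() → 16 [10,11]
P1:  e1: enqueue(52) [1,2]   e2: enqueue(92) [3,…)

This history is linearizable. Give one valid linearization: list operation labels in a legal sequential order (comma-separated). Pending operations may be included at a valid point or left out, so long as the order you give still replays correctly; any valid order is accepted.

1. e1 enqueue(52), leaving queue <52>
2. e2 enqueue(92) (pending, included), leaving queue <52,92>
3. e3 enqueue(16), leaving queue <52,92,16>
4. e4 dequeue() → 52, leaving queue <92,16>
5. e5 dequeue() → 92, leaving queue <16>
6. e6 dequeue() → 16, leaving queue <>

e1, e2, e3, e4, e5, e6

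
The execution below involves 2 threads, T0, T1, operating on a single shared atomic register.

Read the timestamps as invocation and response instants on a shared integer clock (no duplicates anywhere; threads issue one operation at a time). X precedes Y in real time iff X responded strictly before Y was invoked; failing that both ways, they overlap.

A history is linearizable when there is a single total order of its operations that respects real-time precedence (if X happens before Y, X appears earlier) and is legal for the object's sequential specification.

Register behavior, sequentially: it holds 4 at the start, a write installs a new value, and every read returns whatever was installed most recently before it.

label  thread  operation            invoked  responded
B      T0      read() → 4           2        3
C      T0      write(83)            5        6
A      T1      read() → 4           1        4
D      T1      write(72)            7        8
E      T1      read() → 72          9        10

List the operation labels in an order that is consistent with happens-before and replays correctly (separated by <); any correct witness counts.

after step 1 (A read() → 4): value 4
after step 2 (B read() → 4): value 4
after step 3 (C write(83)): value 83
after step 4 (D write(72)): value 72
after step 5 (E read() → 72): value 72

A < B < C < D < E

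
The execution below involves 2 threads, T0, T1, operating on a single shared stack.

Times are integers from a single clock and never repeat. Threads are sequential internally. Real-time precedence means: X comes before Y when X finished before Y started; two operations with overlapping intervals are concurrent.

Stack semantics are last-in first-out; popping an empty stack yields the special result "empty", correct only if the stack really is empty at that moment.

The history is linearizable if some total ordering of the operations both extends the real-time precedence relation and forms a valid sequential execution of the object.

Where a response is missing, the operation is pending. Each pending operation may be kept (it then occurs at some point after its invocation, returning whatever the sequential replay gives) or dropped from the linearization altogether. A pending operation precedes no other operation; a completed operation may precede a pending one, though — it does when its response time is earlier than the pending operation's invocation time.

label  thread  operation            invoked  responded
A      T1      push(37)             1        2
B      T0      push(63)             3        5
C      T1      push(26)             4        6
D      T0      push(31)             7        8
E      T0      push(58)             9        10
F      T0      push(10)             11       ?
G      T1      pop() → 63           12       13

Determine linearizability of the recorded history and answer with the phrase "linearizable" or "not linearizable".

the violation lands at event 13, G's response at time 13: events 1..12 linearize, events 1..13 do not
6 completed operations, 2 real-time-consistent orders — every stack replay fails
completion choices over the 1 pending operation (F) were checked; none helps
sample order A, B, C, D, E, G (pending dropped) stalls at step 6 — G pop() → 63 has no legal effect
sample order A, C, B, D, E, G (pending dropped) stalls at step 6 — G pop() → 63 has no legal effect

not linearizable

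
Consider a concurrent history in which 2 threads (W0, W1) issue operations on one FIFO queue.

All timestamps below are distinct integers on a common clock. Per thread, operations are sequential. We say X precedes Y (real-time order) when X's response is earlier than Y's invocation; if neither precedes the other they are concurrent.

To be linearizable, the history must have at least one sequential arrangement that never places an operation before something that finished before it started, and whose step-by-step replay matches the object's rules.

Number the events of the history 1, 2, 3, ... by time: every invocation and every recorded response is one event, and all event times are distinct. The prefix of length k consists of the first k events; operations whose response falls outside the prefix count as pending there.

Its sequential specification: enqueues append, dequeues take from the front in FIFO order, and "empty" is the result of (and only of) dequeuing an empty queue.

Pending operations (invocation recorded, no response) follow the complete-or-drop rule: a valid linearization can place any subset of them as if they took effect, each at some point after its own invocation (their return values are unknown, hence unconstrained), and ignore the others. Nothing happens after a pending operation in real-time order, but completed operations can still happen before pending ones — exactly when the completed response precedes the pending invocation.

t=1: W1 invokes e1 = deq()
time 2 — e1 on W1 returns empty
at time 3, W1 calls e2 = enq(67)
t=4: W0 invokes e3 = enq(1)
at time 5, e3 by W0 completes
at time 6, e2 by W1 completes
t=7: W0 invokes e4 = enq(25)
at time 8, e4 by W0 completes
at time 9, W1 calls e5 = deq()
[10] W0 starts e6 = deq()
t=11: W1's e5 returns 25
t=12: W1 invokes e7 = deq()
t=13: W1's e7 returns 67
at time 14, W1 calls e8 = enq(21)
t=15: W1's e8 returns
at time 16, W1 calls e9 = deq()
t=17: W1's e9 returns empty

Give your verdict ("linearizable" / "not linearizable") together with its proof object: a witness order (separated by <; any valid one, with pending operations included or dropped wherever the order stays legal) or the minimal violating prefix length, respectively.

not linearizable — minimal violating prefix: 11 events

already the first 11 events (up to e5's response at time 11) admit no linearization; the first 10 still do
all 2 real-time-respecting orders fail — 5 completed FIFO queue operations, no legal replay
include/drop combinations of the 1 pending operation (e6) were all tried; none helps
one such order, e1, e2, e3, e4, e5 (pending dropped), breaks at step 5 where e5 deq() → 25 is illegal
one such order, e1, e3, e2, e4, e5 (pending dropped), breaks at step 5 where e5 deq() → 25 is illegal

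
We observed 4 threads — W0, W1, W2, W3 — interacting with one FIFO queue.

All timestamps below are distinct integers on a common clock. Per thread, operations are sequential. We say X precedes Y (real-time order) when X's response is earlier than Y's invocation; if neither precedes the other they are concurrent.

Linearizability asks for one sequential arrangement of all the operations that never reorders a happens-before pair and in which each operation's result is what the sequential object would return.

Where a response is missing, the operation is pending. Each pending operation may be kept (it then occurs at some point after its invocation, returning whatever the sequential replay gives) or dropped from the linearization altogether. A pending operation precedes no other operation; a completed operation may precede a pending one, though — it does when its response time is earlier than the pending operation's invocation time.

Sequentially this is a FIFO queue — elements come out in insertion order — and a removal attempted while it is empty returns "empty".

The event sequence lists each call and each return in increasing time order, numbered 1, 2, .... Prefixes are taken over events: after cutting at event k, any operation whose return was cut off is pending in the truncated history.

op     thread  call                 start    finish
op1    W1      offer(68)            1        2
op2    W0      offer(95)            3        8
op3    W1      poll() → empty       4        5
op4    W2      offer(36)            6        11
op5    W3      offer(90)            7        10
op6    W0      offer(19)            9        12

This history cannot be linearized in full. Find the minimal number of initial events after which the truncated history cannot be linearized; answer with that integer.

5

a valid linearization of events 1..4 exists, for instance op1:
step 1: op1 offer(68) — queue <68>
once event 5 joins (op3's response, time 5), exhaustive search finds no witness
completion choices over the 1 pending operation (op2) were checked; none helps
take op1, op3 (pending dropped): step 2 already fails, because op3 poll() → empty cannot occur there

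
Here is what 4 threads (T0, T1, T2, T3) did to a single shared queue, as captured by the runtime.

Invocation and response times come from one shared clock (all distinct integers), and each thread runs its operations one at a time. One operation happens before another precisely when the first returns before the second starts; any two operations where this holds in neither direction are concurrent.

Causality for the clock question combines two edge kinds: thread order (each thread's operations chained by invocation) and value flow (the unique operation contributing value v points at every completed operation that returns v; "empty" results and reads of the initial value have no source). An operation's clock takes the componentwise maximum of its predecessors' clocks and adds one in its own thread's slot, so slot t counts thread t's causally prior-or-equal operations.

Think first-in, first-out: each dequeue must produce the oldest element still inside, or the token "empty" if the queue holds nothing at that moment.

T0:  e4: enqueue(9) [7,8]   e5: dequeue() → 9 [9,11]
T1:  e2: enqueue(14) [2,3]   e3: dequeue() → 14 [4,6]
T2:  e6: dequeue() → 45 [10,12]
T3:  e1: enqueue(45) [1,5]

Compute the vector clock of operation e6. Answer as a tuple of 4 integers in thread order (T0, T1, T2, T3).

invoked at 1, e1 has no predecessors; its own T3 bump gives (0, 0, 0, 1)
invoked at 2, e2 has no predecessors; its own T1 bump gives (0, 1, 0, 0)
invoked at 7, e4 has no predecessors; its own T0 bump gives (1, 0, 0, 0)
VC(e6, invoked at 10): max of VC(e1)=(0, 0, 0, 1), then +1 on thread T2 → (0, 0, 1, 1)
VC(e3, invoked at 4): max of VC(e2)=(0, 1, 0, 0), then +1 on thread T1 → (0, 2, 0, 0)
VC(e5, invoked at 9): max of VC(e4)=(1, 0, 0, 0), then +1 on thread T0 → (2, 0, 0, 0)
target: VC(e6) = (0, 0, 1, 1)

(0, 0, 1, 1)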